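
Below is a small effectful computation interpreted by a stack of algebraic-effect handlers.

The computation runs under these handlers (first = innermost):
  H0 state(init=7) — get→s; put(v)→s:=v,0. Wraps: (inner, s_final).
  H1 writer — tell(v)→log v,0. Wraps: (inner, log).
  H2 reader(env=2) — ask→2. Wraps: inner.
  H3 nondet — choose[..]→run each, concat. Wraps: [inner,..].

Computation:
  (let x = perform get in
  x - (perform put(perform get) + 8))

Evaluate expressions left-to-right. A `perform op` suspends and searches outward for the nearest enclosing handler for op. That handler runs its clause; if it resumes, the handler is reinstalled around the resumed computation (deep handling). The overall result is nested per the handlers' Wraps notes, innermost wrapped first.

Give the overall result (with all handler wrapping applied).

Answer: [((-1, 7), ())]

Evaluation trace:
get @ H0 ⇒ 7
get @ H0 ⇒ 7
put(7) @ H0 ⇒ s:=7
H0 returns (-1, 7)
H1 returns ((-1, 7), ())
H2 returns ((-1, 7), ())
H3 returns [((-1, 7), ())]
= [((-1, 7), ())]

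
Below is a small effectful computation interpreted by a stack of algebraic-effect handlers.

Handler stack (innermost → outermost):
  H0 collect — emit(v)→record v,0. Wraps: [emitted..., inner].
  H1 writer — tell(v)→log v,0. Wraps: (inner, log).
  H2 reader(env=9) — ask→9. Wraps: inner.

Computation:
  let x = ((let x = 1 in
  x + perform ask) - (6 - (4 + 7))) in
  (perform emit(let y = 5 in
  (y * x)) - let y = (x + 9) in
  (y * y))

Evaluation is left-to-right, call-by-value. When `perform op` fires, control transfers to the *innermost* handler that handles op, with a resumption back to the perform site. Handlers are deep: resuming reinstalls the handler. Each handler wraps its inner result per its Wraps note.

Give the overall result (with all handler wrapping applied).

Evaluation trace:
ask @ H2 ⇒ 9
emit(75) @ H0 ⇒ out+=75
H0 returns [75, -576]
H1 returns ([75, -576], ())
H2 returns ([75, -576], ())
= ([75, -576], ())

Answer: ([75, -576], ())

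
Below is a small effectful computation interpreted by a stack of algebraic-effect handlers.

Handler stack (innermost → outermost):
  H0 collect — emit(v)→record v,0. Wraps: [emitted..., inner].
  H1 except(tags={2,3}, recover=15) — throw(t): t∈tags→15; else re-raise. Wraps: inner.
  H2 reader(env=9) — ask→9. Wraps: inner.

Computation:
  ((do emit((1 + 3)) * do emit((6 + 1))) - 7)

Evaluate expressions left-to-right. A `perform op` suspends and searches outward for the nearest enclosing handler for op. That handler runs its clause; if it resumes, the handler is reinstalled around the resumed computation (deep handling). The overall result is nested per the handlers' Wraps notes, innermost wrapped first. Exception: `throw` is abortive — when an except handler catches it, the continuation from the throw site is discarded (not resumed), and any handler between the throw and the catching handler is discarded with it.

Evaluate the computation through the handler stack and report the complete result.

Working:
emit(4) @ H0 ⇒ out+=4
emit(7) @ H0 ⇒ out+=7
H0 returns [4, 7, -7]
H1 returns [4, 7, -7]
H2 returns [4, 7, -7]
= [4, 7, -7]

Answer: [4, 7, -7]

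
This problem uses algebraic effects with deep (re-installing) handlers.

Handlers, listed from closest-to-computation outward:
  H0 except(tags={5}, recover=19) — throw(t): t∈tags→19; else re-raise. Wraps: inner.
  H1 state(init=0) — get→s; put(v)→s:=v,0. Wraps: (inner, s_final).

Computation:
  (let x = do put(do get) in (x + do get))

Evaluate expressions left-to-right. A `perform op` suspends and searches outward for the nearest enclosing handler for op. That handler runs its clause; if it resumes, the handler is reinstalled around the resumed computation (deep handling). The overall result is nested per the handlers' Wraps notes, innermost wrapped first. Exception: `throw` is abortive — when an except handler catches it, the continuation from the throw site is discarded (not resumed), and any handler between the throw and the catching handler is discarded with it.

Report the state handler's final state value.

Evaluation trace:
get @ H1 ⇒ 0
put(0) @ H1 ⇒ s:=0
get @ H1 ⇒ 0
H0 returns 0
H1 returns (0, 0)
= (0, 0)

Answer: 0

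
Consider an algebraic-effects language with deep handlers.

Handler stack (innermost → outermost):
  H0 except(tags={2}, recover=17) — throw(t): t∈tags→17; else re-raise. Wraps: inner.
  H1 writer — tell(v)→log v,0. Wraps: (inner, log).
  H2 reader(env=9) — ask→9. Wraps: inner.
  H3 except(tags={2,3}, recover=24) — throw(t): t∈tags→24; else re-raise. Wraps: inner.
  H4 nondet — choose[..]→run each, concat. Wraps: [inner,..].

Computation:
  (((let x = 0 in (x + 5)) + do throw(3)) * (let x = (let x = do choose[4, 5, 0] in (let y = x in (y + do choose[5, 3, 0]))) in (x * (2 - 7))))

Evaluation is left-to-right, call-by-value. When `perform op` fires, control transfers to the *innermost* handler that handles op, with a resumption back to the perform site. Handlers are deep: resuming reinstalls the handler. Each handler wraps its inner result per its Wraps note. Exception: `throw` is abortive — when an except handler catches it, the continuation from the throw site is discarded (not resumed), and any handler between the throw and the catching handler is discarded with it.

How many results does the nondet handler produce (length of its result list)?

Answer: 1

Working:
throw(3) @ H0 re-raised
throw(3) @ H3 caught ⇒ 24
H4 returns [24]
= [24]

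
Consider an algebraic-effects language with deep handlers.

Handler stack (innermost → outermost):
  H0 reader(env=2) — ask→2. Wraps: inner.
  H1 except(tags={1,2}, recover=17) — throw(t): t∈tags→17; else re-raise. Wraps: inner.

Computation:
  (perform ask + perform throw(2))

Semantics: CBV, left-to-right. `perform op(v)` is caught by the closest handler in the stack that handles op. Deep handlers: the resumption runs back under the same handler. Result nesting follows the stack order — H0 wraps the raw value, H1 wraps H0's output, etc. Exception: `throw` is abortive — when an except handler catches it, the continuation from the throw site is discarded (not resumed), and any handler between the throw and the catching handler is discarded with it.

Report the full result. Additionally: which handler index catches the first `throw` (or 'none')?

Answer: 17 ; first throw caught by: H1

Working:
ask @ H0 ⇒ 2
throw(2) @ H1 caught ⇒ 17
= 17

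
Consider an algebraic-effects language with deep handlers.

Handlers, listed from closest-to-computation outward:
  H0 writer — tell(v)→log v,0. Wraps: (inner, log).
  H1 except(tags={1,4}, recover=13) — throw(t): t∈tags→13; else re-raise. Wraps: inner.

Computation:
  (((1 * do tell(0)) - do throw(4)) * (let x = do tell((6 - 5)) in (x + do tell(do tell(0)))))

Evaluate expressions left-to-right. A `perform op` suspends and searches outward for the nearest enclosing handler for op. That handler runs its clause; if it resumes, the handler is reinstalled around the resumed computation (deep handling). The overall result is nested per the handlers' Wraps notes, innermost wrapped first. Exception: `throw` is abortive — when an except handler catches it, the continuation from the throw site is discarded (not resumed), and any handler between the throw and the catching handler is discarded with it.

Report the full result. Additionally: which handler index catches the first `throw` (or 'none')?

Evaluation trace:
tell(0) @ H0 ⇒ log+=0
throw(4) @ H1 caught ⇒ 13
= 13

Answer: 13 ; first throw caught by: H1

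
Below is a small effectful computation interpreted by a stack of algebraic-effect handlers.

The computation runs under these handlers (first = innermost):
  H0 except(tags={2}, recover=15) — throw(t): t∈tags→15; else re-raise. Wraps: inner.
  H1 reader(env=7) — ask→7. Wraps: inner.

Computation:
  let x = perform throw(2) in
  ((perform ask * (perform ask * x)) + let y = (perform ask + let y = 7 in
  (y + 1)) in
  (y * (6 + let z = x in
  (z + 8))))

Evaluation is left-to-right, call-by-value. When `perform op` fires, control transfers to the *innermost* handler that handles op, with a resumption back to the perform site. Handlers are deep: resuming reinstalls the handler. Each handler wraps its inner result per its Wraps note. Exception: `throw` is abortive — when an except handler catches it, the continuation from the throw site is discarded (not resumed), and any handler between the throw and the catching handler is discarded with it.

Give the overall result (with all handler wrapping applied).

Answer: 15

Evaluation trace:
throw(2) @ H0 caught ⇒ 15
H1 returns 15
= 15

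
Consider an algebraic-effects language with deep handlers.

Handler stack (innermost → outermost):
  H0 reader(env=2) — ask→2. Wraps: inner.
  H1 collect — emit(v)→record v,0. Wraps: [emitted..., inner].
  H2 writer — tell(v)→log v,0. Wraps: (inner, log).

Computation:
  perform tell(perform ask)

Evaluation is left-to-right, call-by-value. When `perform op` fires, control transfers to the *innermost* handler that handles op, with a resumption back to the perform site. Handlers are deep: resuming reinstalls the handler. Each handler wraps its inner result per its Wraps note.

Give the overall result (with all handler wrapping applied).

Answer: ([0], (2))

Step-by-step:
ask @ H0 ⇒ 2
tell(2) @ H2 ⇒ log+=2
H0 returns 0
H1 returns [0]
H2 returns ([0], (2))
= ([0], (2))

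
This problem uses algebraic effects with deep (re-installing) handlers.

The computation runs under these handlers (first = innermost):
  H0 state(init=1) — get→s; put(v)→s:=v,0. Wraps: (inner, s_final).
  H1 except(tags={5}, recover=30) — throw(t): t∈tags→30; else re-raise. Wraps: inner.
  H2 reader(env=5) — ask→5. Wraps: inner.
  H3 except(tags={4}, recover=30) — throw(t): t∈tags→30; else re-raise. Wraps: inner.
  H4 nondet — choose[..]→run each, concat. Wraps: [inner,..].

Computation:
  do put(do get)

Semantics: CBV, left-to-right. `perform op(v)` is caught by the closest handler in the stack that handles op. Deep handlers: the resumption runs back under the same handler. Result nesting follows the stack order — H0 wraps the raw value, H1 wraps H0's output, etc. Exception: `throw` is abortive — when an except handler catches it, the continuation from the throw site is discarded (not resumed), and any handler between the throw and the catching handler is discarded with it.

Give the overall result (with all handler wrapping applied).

Working:
get @ H0 ⇒ 1
put(1) @ H0 ⇒ s:=1
H0 returns (0, 1)
H1 returns (0, 1)
H2 returns (0, 1)
H3 returns (0, 1)
H4 returns [(0, 1)]
= [(0, 1)]

Answer: [(0, 1)]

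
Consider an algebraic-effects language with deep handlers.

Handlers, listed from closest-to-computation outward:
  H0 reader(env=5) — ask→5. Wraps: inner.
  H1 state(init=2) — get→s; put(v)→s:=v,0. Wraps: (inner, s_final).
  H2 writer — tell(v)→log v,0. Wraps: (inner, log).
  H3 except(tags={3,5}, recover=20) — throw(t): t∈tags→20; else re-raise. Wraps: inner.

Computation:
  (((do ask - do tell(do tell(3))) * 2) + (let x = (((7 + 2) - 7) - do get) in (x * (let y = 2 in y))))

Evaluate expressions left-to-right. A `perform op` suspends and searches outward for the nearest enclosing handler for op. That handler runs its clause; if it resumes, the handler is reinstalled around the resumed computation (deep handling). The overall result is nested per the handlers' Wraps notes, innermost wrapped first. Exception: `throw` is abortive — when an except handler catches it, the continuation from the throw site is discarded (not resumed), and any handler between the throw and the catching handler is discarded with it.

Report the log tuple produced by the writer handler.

Answer: (3, 0)

Step-by-step:
ask @ H0 ⇒ 5
tell(3) @ H2 ⇒ log+=3
tell(0) @ H2 ⇒ log+=0
get @ H1 ⇒ 2
H0 returns 10
H1 returns (10, 2)
H2 returns ((10, 2), (3, 0))
H3 returns ((10, 2), (3, 0))
= ((10, 2), (3, 0))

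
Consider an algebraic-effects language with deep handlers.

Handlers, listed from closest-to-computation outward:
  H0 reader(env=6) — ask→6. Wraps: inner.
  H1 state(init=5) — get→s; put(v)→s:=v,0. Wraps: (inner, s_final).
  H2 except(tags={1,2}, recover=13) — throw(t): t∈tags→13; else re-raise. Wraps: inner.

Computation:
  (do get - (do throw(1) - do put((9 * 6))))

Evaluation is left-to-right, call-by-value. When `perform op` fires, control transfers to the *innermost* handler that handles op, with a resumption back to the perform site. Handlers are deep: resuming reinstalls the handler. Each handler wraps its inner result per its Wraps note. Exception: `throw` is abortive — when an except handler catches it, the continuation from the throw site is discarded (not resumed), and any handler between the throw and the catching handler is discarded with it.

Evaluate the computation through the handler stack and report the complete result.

Answer: 13

Step-by-step:
get @ H1 ⇒ 5
throw(1) @ H2 caught ⇒ 13
= 13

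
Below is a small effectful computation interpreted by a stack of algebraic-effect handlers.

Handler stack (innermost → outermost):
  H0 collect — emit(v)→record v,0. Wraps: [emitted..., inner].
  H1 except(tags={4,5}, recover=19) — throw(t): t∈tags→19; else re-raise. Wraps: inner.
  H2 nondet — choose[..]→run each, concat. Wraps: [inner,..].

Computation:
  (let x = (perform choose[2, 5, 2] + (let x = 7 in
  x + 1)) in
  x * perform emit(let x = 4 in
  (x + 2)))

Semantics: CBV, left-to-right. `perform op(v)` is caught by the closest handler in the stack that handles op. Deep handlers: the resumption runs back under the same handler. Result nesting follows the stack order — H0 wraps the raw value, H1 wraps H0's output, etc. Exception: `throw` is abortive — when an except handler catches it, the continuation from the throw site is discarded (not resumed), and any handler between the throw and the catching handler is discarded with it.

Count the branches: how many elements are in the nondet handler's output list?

Working:
choose[2, 5, 2] @ H2
  branch[0] choose=2:
    emit(6) @ H0 ⇒ out+=6
    H0 returns [6, 0]
    H1 returns [6, 0]
    H2 returns [[6, 0]]
  branch[1] choose=5:
    emit(6) @ H0 ⇒ out+=6
    H0 returns [6, 0]
    H1 returns [6, 0]
    H2 returns [[6, 0]]
  branch[2] choose=2:
    emit(6) @ H0 ⇒ out+=6
    H0 returns [6, 0]
    H1 returns [6, 0]
    H2 returns [[6, 0]]
= [[6, 0], [6, 0], [6, 0]]

Answer: 3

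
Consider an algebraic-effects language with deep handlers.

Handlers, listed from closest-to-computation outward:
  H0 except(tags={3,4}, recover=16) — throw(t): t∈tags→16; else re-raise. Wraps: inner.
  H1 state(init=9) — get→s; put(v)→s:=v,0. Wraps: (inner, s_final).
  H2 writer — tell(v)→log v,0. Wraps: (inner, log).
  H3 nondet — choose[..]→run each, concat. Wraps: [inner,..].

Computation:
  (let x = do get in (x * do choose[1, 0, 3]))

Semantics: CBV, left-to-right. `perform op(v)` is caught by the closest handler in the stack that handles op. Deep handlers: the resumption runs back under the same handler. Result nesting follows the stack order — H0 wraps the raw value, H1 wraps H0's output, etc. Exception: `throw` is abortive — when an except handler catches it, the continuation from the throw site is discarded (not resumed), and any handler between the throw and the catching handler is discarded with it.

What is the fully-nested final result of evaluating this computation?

Answer: [((9, 9), ()), ((0, 9), ()), ((27, 9), ())]

Step-by-step:
get @ H1 ⇒ 9
choose[1, 0, 3] @ H3
  branch[0] choose=1:
    H0 returns 9
    H1 returns (9, 9)
    H2 returns ((9, 9), ())
    H3 returns [((9, 9), ())]
  branch[1] choose=0:
    H0 returns 0
    H1 returns (0, 9)
    H2 returns ((0, 9), ())
    H3 returns [((0, 9), ())]
  branch[2] choose=3:
    H0 returns 27
    H1 returns (27, 9)
    H2 returns ((27, 9), ())
    H3 returns [((27, 9), ())]
= [((9, 9), ()), ((0, 9), ()), ((27, 9), ())]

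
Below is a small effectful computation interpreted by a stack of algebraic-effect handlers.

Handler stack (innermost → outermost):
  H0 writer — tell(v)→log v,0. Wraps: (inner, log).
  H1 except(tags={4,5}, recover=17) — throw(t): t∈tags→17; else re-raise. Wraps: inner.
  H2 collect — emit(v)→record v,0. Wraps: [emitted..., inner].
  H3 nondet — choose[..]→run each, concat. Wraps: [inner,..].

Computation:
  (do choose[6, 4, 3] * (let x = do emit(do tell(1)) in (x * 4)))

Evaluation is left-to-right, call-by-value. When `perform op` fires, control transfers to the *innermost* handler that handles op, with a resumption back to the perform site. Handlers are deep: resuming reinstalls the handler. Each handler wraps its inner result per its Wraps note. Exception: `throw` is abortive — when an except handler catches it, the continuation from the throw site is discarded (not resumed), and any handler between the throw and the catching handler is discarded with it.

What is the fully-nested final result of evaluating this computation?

Working:
choose[6, 4, 3] @ H3
  branch[0] choose=6:
    tell(1) @ H0 ⇒ log+=1
    emit(0) @ H2 ⇒ out+=0
    H0 returns (0, (1))
    H1 returns (0, (1))
    H2 returns [0, (0, (1))]
    H3 returns [[0, (0, (1))]]
  branch[1] choose=4:
    tell(1) @ H0 ⇒ log+=1
    emit(0) @ H2 ⇒ out+=0
    H0 returns (0, (1))
    H1 returns (0, (1))
    H2 returns [0, (0, (1))]
    H3 returns [[0, (0, (1))]]
  branch[2] choose=3:
    tell(1) @ H0 ⇒ log+=1
    emit(0) @ H2 ⇒ out+=0
    H0 returns (0, (1))
    H1 returns (0, (1))
    H2 returns [0, (0, (1))]
    H3 returns [[0, (0, (1))]]
= [[0, (0, (1))], [0, (0, (1))], [0, (0, (1))]]

Answer: [[0, (0, (1))], [0, (0, (1))], [0, (0, (1))]]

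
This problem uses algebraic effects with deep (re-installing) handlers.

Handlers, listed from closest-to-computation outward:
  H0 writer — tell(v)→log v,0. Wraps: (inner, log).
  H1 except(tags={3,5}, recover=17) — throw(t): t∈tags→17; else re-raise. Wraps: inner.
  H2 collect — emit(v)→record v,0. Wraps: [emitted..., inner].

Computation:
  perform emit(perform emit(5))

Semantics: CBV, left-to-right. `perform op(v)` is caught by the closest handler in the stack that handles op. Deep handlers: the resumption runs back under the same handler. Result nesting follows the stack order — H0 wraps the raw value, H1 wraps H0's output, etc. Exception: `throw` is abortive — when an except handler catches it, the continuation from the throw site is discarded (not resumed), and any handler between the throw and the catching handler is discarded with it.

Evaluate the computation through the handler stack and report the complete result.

Evaluation trace:
emit(5) @ H2 ⇒ out+=5
emit(0) @ H2 ⇒ out+=0
H0 returns (0, ())
H1 returns (0, ())
H2 returns [5, 0, (0, ())]
= [5, 0, (0, ())]

Answer: [5, 0, (0, ())]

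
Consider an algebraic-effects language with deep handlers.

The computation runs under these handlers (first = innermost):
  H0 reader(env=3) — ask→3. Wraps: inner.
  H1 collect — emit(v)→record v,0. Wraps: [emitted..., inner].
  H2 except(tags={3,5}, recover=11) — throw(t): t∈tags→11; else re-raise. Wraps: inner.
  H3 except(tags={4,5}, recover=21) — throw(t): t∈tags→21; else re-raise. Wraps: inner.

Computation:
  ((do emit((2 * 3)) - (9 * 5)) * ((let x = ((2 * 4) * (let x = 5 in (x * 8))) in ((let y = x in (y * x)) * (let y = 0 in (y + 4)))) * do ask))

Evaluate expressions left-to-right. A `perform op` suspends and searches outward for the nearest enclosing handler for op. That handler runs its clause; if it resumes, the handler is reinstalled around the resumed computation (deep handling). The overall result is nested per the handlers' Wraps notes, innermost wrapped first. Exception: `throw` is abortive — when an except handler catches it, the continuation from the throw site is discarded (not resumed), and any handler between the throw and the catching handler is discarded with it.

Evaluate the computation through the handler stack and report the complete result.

Evaluation trace:
emit(6) @ H1 ⇒ out+=6
ask @ H0 ⇒ 3
H0 returns -55296000
H1 returns [6, -55296000]
H2 returns [6, -55296000]
H3 returns [6, -55296000]
= [6, -55296000]

Answer: [6, -55296000]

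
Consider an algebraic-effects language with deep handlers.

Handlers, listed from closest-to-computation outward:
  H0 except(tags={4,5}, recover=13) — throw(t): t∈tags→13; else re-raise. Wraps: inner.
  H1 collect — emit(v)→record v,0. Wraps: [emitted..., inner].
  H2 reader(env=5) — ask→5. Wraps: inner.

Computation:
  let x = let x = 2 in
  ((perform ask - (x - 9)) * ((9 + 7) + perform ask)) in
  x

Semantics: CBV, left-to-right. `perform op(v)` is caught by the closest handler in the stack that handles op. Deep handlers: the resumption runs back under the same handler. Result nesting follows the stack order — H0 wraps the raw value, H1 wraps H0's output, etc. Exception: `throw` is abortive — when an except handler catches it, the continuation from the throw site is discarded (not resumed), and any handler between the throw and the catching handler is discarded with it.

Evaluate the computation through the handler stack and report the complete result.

Answer: [252]

Evaluation trace:
ask @ H2 ⇒ 5
ask @ H2 ⇒ 5
H0 returns 252
H1 returns [252]
H2 returns [252]
= [252]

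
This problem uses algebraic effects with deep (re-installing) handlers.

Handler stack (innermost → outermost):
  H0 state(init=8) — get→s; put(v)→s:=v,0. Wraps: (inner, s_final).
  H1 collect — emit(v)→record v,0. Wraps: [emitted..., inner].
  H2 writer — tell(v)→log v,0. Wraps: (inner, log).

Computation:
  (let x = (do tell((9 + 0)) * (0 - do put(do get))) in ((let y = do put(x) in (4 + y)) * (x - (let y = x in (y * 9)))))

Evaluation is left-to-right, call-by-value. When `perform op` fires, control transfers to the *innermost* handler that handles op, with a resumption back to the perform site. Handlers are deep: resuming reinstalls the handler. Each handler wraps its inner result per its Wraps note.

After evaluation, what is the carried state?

Step-by-step:
tell(9) @ H2 ⇒ log+=9
get @ H0 ⇒ 8
put(8) @ H0 ⇒ s:=8
put(0) @ H0 ⇒ s:=0
H0 returns (0, 0)
H1 returns [(0, 0)]
H2 returns ([(0, 0)], (9))
= ([(0, 0)], (9))

Answer: 0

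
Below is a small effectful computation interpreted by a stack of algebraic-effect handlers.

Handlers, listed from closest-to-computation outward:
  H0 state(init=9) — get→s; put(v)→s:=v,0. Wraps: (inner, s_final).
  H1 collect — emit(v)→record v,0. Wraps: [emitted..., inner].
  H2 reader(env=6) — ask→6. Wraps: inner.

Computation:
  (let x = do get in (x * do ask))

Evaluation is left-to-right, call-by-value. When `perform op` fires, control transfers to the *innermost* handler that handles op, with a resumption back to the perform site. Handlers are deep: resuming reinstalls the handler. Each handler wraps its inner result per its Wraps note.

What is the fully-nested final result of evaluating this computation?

Evaluation trace:
get @ H0 ⇒ 9
ask @ H2 ⇒ 6
H0 returns (54, 9)
H1 returns [(54, 9)]
H2 returns [(54, 9)]
= [(54, 9)]

Answer: [(54, 9)]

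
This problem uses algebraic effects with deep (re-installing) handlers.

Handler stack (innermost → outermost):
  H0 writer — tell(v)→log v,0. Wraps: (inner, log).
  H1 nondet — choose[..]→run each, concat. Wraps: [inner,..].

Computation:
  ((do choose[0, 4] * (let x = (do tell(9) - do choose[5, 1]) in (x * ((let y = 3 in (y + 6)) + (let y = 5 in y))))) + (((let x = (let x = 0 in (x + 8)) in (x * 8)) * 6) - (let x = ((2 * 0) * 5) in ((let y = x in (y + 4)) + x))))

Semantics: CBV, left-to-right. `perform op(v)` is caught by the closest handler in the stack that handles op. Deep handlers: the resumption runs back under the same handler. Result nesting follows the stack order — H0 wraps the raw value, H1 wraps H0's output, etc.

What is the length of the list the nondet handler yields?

Answer: 4

Working:
choose[0, 4] @ H1
  branch[0] choose=0:
    tell(9) @ H0 ⇒ log+=9
    choose[5, 1] @ H1
      branch[0] choose=5:
        H0 returns (380, (9))
        H1 returns [(380, (9))]
      branch[1] choose=1:
        H0 returns (380, (9))
        H1 returns [(380, (9))]
  branch[1] choose=4:
    tell(9) @ H0 ⇒ log+=9
    choose[5, 1] @ H1
      branch[0] choose=5:
        H0 returns (100, (9))
        H1 returns [(100, (9))]
      branch[1] choose=1:
        H0 returns (324, (9))
        H1 returns [(324, (9))]
= [(380, (9)), (380, (9)), (100, (9)), (324, (9))]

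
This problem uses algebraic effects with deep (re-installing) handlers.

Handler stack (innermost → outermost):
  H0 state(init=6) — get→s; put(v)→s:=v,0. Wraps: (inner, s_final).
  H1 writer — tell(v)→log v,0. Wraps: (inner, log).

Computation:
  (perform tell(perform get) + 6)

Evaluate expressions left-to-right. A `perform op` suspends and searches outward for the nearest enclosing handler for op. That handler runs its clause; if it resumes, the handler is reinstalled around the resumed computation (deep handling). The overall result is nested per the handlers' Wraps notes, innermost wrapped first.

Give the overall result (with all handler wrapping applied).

Answer: ((6, 6), (6))

Working:
get @ H0 ⇒ 6
tell(6) @ H1 ⇒ log+=6
H0 returns (6, 6)
H1 returns ((6, 6), (6))
= ((6, 6), (6))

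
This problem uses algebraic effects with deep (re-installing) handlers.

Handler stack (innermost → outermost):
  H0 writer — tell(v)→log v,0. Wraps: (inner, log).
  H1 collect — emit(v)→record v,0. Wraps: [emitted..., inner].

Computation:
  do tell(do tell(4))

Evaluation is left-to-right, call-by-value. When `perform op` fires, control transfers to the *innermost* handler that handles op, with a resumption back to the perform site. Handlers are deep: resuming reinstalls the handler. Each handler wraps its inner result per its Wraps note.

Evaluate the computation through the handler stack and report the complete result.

Answer: [(0, (4, 0))]

Step-by-step:
tell(4) @ H0 ⇒ log+=4
tell(0) @ H0 ⇒ log+=0
H0 returns (0, (4, 0))
H1 returns [(0, (4, 0))]
= [(0, (4, 0))]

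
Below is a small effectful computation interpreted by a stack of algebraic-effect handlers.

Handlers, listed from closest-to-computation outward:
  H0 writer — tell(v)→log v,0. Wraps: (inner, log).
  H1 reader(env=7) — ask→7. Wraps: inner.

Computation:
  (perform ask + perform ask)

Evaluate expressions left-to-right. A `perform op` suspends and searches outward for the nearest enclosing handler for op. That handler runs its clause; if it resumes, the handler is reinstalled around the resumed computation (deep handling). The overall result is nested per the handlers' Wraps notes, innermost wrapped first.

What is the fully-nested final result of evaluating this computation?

Evaluation trace:
ask @ H1 ⇒ 7
ask @ H1 ⇒ 7
H0 returns (14, ())
H1 returns (14, ())
= (14, ())

Answer: (14, ())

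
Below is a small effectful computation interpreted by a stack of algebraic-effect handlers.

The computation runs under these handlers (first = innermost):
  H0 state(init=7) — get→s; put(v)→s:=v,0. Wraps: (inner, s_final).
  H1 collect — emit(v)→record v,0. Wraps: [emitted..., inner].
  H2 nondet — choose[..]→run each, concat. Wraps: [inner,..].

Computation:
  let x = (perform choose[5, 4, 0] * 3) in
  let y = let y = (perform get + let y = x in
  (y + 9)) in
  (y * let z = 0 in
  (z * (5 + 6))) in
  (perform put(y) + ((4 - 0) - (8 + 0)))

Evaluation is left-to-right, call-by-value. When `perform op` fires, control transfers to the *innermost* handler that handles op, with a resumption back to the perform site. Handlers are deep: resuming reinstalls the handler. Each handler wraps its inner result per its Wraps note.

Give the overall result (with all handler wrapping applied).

Answer: [[(-4, 0)], [(-4, 0)], [(-4, 0)]]

Working:
choose[5, 4, 0] @ H2
  branch[0] choose=5:
    get @ H0 ⇒ 7
    put(0) @ H0 ⇒ s:=0
    H0 returns (-4, 0)
    H1 returns [(-4, 0)]
    H2 returns [[(-4, 0)]]
  branch[1] choose=4:
    get @ H0 ⇒ 7
    put(0) @ H0 ⇒ s:=0
    H0 returns (-4, 0)
    H1 returns [(-4, 0)]
    H2 returns [[(-4, 0)]]
  branch[2] choose=0:
    get @ H0 ⇒ 7
    put(0) @ H0 ⇒ s:=0
    H0 returns (-4, 0)
    H1 returns [(-4, 0)]
    H2 returns [[(-4, 0)]]
= [[(-4, 0)], [(-4, 0)], [(-4, 0)]]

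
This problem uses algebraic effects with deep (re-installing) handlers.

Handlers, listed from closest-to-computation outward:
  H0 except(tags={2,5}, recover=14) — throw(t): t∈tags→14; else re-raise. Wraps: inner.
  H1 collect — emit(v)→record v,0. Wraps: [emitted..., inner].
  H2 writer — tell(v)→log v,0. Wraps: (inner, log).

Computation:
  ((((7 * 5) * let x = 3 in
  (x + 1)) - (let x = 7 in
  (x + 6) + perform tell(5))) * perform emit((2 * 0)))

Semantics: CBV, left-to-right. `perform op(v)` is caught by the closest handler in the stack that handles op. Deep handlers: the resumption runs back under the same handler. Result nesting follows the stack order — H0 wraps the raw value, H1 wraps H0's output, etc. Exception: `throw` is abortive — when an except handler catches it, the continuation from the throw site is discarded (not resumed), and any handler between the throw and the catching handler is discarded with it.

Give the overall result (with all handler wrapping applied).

Step-by-step:
tell(5) @ H2 ⇒ log+=5
emit(0) @ H1 ⇒ out+=0
H0 returns 0
H1 returns [0, 0]
H2 returns ([0, 0], (5))
= ([0, 0], (5))

Answer: ([0, 0], (5))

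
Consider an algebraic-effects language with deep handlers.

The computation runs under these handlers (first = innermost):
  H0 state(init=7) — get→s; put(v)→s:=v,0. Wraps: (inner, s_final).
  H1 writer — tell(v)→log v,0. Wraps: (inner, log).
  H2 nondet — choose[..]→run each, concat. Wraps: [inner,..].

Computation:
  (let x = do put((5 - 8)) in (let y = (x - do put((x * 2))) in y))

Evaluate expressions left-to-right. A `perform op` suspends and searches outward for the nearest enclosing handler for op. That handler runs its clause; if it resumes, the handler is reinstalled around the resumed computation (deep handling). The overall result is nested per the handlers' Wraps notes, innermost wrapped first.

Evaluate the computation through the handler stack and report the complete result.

Answer: [((0, 0), ())]

Evaluation trace:
put(-3) @ H0 ⇒ s:=-3
put(0) @ H0 ⇒ s:=0
H0 returns (0, 0)
H1 returns ((0, 0), ())
H2 returns [((0, 0), ())]
= [((0, 0), ())]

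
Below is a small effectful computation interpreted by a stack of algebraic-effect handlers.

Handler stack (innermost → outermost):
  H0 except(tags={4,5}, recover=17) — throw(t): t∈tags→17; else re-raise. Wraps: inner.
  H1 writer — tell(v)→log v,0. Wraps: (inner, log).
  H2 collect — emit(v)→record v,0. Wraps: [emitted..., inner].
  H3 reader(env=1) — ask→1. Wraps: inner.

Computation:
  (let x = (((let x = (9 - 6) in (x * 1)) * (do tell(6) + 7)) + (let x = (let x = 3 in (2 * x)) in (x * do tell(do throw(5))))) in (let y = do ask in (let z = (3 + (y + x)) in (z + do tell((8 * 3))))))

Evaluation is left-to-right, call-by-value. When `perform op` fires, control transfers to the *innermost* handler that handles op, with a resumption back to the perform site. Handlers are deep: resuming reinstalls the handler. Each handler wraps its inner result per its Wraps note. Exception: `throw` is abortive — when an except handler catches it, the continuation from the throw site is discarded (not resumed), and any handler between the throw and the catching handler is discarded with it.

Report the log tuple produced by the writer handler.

Working:
tell(6) @ H1 ⇒ log+=6
throw(5) @ H0 caught ⇒ 17
H1 returns (17, (6))
H2 returns [(17, (6))]
H3 returns [(17, (6))]
= [(17, (6))]

Answer: (6)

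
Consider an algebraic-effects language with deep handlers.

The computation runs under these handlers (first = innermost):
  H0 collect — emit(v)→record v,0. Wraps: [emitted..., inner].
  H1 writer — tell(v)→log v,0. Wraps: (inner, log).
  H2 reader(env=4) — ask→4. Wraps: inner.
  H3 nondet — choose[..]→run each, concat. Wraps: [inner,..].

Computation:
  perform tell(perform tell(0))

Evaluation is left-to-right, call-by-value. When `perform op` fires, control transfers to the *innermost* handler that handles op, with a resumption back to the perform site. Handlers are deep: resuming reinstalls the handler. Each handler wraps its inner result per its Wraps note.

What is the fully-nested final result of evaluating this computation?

Answer: [([0], (0, 0))]

Step-by-step:
tell(0) @ H1 ⇒ log+=0
tell(0) @ H1 ⇒ log+=0
H0 returns [0]
H1 returns ([0], (0, 0))
H2 returns ([0], (0, 0))
H3 returns [([0], (0, 0))]
= [([0], (0, 0))]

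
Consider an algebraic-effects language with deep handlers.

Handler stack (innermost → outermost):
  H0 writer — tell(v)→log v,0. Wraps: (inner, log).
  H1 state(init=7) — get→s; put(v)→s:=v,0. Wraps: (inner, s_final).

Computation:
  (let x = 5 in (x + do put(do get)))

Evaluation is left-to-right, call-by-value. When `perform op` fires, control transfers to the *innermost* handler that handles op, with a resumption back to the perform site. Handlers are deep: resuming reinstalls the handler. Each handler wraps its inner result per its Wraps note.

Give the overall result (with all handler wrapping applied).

Answer: ((5, ()), 7)

Working:
get @ H1 ⇒ 7
put(7) @ H1 ⇒ s:=7
H0 returns (5, ())
H1 returns ((5, ()), 7)
= ((5, ()), 7)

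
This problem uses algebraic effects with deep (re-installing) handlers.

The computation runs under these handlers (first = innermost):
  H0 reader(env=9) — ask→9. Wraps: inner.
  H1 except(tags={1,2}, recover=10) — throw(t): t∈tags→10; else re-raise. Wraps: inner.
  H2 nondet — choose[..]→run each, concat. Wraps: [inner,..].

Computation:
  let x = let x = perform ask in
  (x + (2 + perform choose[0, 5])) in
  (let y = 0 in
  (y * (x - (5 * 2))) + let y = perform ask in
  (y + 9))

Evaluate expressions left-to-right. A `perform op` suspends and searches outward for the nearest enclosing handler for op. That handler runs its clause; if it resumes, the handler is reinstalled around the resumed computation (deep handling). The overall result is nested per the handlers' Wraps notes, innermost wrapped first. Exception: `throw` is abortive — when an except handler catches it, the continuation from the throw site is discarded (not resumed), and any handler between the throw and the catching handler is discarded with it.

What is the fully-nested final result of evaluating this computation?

Evaluation trace:
ask @ H0 ⇒ 9
choose[0, 5] @ H2
  branch[0] choose=0:
    ask @ H0 ⇒ 9
    H0 returns 18
    H1 returns 18
    H2 returns [18]
  branch[1] choose=5:
    ask @ H0 ⇒ 9
    H0 returns 18
    H1 returns 18
    H2 returns [18]
= [18, 18]

Answer: [18, 18]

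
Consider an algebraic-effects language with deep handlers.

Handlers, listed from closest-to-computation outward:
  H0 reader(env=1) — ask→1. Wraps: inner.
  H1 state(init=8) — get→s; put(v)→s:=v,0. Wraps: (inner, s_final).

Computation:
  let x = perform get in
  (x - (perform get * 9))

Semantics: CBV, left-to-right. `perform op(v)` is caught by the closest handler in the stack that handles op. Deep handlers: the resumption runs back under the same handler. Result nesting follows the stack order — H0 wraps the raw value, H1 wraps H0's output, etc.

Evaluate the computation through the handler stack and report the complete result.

Step-by-step:
get @ H1 ⇒ 8
get @ H1 ⇒ 8
H0 returns -64
H1 returns (-64, 8)
= (-64, 8)

Answer: (-64, 8)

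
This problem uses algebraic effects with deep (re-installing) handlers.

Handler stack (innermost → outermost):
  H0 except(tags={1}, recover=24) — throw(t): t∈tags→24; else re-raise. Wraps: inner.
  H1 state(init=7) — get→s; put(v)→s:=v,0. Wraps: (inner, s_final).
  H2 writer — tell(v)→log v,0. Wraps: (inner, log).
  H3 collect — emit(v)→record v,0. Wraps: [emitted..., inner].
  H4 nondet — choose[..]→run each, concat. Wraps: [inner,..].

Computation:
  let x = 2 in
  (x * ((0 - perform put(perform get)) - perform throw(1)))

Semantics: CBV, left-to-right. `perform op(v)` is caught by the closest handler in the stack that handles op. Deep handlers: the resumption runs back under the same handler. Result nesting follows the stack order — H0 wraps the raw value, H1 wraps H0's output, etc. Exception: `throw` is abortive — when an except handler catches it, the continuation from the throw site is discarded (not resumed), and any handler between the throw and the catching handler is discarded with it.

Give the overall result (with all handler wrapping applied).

Step-by-step:
get @ H1 ⇒ 7
put(7) @ H1 ⇒ s:=7
throw(1) @ H0 caught ⇒ 24
H1 returns (24, 7)
H2 returns ((24, 7), ())
H3 returns [((24, 7), ())]
H4 returns [[((24, 7), ())]]
= [[((24, 7), ())]]

Answer: [[((24, 7), ())]]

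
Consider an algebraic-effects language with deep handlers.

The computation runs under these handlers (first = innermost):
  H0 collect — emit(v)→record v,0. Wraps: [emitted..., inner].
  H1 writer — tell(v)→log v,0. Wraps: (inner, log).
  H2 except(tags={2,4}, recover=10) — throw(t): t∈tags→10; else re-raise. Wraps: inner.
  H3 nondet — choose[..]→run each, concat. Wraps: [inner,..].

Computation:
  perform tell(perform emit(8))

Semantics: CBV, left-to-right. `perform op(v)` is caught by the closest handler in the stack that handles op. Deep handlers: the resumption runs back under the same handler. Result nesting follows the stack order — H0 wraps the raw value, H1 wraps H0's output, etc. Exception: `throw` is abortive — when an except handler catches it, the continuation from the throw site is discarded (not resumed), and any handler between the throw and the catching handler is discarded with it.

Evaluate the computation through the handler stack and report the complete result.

Step-by-step:
emit(8) @ H0 ⇒ out+=8
tell(0) @ H1 ⇒ log+=0
H0 returns [8, 0]
H1 returns ([8, 0], (0))
H2 returns ([8, 0], (0))
H3 returns [([8, 0], (0))]
= [([8, 0], (0))]

Answer: [([8, 0], (0))]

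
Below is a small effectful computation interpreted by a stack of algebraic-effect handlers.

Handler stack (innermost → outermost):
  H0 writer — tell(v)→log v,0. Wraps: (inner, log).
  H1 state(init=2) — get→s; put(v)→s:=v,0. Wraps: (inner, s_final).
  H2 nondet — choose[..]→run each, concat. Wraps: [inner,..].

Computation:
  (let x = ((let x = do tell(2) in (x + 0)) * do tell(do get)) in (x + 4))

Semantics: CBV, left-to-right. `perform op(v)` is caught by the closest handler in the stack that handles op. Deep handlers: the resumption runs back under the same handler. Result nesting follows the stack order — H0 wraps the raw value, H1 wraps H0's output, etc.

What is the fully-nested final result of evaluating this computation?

Answer: [((4, (2, 2)), 2)]

Evaluation trace:
tell(2) @ H0 ⇒ log+=2
get @ H1 ⇒ 2
tell(2) @ H0 ⇒ log+=2
H0 returns (4, (2, 2))
H1 returns ((4, (2, 2)), 2)
H2 returns [((4, (2, 2)), 2)]
= [((4, (2, 2)), 2)]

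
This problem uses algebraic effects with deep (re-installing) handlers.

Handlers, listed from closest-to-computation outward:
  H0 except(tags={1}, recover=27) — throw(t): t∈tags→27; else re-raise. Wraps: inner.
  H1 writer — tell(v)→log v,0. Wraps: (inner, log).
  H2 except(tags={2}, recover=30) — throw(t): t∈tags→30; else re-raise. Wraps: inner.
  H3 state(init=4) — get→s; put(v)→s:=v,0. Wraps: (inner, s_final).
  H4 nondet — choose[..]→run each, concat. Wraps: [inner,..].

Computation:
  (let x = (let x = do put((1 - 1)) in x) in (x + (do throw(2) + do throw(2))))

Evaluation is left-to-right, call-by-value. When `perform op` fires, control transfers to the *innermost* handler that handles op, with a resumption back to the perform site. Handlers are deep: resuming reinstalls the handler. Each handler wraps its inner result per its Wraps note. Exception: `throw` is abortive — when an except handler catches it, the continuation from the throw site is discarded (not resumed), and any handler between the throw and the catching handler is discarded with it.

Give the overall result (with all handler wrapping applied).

Answer: [(30, 0)]

Evaluation trace:
put(0) @ H3 ⇒ s:=0
throw(2) @ H0 re-raised
throw(2) @ H2 caught ⇒ 30
H3 returns (30, 0)
H4 returns [(30, 0)]
= [(30, 0)]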